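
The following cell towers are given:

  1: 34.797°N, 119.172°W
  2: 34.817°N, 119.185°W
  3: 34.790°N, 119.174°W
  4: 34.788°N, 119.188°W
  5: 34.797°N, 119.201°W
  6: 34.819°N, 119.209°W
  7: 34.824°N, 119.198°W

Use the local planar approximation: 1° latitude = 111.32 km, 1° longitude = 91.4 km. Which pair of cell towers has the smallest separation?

Pairwise distances:
1–3: 0.800 km
6–7: 1.149 km
3–4: 1.299 km
2–7: 1.421 km
4–5: 1.554 km
1–4: 1.773 km
2–6: 2.205 km
1–2: 2.524 km
5–6: 2.556 km
3–5: 2.588 km
1–5: 2.651 km
2–5: 2.664 km
5–7: 3.018 km
2–3: 3.169 km
2–4: 3.240 km
1–7: 3.832 km
4–6: 3.949 km
4–7: 4.110 km
1–6: 4.175 km
3–7: 4.375 km
3–6: 4.545 km
Closest pair: 1–3 at 0.800 km.

1 and 3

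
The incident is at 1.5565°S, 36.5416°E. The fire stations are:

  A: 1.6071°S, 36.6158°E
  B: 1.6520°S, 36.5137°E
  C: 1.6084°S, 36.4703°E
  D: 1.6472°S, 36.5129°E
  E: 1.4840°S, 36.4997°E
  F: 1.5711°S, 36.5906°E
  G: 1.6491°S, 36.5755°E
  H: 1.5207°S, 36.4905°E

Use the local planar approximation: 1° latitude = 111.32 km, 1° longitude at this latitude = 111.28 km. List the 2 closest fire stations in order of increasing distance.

F, H

Distances from 1.5565°S, 36.5416°E:
A: √((-0.0506·111.32)² + (0.0742·111.28)²) = √(31.728346 + 68.177653) = 9.9953 km
B: √((-0.0955·111.32)² + (-0.0279·111.28)²) = √(113.019437 + 9.639237) = 11.0751 km
C: √((-0.0519·111.32)² + (-0.0713·111.28)²) = √(33.379599 + 62.952545) = 9.8149 km
D: √((-0.0907·111.32)² + (-0.0287·111.28)²) = √(101.943836 + 10.199950) = 10.5898 km
E: √((0.0725·111.32)² + (-0.0419·111.28)²) = √(65.136198 + 21.740137) = 9.3207 km
F: √((-0.0146·111.32)² + (0.0490·111.28)²) = √(2.641509 + 29.732155) = 5.6898 km
G: √((-0.0926·111.32)² + (0.0339·111.28)²) = √(106.259647 + 14.230941) = 10.9768 km
H: √((0.0358·111.32)² + (-0.0511·111.28)²) = √(15.882265 + 32.335236) = 6.9439 km
Sorted: F (5.6898 km) < H (6.9439 km) < E (9.3207 km) < C (9.8149 km) < …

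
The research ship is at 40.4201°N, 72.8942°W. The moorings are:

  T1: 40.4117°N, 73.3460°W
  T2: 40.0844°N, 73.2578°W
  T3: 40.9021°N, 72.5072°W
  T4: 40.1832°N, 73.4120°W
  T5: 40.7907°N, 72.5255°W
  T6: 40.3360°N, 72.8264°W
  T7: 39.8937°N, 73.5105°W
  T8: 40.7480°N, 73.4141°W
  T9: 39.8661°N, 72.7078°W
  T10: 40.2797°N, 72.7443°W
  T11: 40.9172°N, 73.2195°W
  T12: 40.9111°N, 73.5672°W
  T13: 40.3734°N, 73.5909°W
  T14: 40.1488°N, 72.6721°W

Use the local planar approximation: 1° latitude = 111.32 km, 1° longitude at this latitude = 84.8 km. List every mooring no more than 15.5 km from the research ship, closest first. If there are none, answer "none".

T6

Distances from 40.4201°N, 72.8942°W:
T1: √((-0.0084·111.32)² + (-0.4518·84.8)²) = √(0.874390 + 1467.858384) = 38.3240 km
T2: √((-0.3357·111.32)² + (-0.3636·84.8)²) = √(1396.526168 + 950.691156) = 48.4481 km
T3: √((0.4820·111.32)² + (0.3870·84.8)²) = √(2878.992091 + 1076.994870) = 62.8966 km
T4: √((-0.2369·111.32)² + (-0.5178·84.8)²) = √(695.466983 + 1928.038921) = 51.2202 km
T5: √((0.3706·111.32)² + (0.3687·84.8)²) = √(1701.990867 + 977.547748) = 51.7643 km
T6: √((-0.0841·111.32)² + (0.0678·84.8)²) = √(87.647269 + 33.056060) = 10.9865 km
T7: √((-0.5264·111.32)² + (-0.6163·84.8)²) = √(3433.824987 + 2731.341730) = 78.5186 km
T8: √((0.3279·111.32)² + (-0.5199·84.8)²) = √(1332.383447 + 1943.709420) = 57.2372 km
T9: √((-0.5540·111.32)² + (0.1864·84.8)²) = √(3803.346777 + 249.852397) = 63.6647 km
T10: √((-0.1404·111.32)² + (0.1499·84.8)²) = √(244.275894 + 161.582741) = 20.1459 km
T11: √((0.4971·111.32)² + (-0.3253·84.8)²) = √(3062.202605 + 760.956500) = 61.8317 km
T12: √((0.4910·111.32)² + (-0.6730·84.8)²) = √(2987.510082 + 3257.030556) = 79.0224 km
T13: √((-0.0467·111.32)² + (-0.6967·84.8)²) = √(27.025899 + 3490.465306) = 59.3084 km
T14: √((-0.2713·111.32)² + (0.2221·84.8)²) = √(912.107408 + 354.722569) = 35.5926 km
Threshold 15.5 km: T6 (10.9865 km) is within range.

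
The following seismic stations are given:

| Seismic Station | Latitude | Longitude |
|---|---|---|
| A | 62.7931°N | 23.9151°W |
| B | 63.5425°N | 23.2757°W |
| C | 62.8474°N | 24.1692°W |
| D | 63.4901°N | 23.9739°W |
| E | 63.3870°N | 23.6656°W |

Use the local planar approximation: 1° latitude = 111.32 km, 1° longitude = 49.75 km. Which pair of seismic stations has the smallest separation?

Pairwise distances:
A–B: 89.2822 km
A–C: 14.0123 km
A–D: 77.6452 km
A–E: 67.2681 km
B–C: 89.2378 km
B–D: 35.2218 km
B–E: 25.9983 km
C–D: 72.2021 km
C–E: 65.0838 km
D–E: 19.1566 km
Closest pair: A–C at 14.0123 km.

A and C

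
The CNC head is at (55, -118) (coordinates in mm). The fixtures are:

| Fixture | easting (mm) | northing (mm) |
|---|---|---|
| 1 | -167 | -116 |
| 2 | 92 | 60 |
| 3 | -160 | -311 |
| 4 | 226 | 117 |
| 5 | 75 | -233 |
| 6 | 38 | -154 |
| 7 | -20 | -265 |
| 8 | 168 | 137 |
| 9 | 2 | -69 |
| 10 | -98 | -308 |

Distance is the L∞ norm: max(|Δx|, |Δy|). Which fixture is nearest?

6

Distances from (55, -118):
1: 222 mm
2: 178 mm
3: 215 mm
4: 235 mm
5: 115 mm
6: 36 mm
7: 147 mm
8: 255 mm
9: 53 mm
10: 190 mm
Minimum: 6 at 36 mm.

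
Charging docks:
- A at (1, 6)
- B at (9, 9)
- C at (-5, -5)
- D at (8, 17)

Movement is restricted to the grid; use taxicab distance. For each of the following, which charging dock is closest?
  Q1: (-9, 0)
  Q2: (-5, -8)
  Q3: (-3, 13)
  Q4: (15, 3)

Q1 at (-9, 0):
  A: 16
  B: 27
  C: 9
  D: 34
  → nearest: C (9)
Q2 at (-5, -8):
  A: 20
  B: 31
  C: 3
  D: 38
  → nearest: C (3)
Q3 at (-3, 13):
  A: 11
  B: 16
  C: 20
  D: 15
  → nearest: A (11)
Q4 at (15, 3):
  A: 17
  B: 12
  C: 28
  D: 21
  → nearest: B (12)

Q1→C; Q2→C; Q3→A; Q4→B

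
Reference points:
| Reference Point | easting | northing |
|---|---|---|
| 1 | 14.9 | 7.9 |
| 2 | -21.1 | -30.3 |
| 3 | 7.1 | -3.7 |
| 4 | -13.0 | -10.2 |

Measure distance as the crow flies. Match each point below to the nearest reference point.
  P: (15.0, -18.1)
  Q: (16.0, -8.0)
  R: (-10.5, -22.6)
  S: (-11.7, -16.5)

P→3; Q→3; R→4; S→4

P at (15.0, -18.1):
  1: 26.00
  2: 38.11
  3: 16.42
  4: 29.09
  → nearest: 3 (16.42)
Q at (16.0, -8.0):
  1: 15.94
  2: 43.29
  3: 9.88
  4: 29.08
  → nearest: 3 (9.88)
R at (-10.5, -22.6):
  1: 39.69
  2: 13.10
  3: 25.83
  4: 12.65
  → nearest: 4 (12.65)
S at (-11.7, -16.5):
  1: 36.10
  2: 16.70
  3: 22.74
  4: 6.43
  → nearest: 4 (6.43)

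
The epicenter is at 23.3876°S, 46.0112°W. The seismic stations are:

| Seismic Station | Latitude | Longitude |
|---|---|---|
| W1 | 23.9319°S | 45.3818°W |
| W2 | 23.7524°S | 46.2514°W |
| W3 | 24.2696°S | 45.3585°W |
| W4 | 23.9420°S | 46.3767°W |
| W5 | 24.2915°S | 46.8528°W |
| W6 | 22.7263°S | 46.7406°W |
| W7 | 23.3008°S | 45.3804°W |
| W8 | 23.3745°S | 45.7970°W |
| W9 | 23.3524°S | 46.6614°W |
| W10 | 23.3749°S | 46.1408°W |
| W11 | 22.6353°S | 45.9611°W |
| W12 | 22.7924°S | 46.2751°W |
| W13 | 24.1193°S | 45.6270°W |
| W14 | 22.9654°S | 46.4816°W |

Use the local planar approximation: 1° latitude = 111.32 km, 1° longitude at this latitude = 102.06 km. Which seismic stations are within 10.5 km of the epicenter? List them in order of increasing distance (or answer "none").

none

Distances from 23.3876°S, 46.0112°W:
W1: √((-0.5443·111.32)² + (0.6294·102.06)²) = √(3671.326964 + 4126.336155) = 88.3044 km
W2: √((-0.3648·111.32)² + (-0.2402·102.06)²) = √(1649.134414 + 600.976007) = 47.4353 km
W3: √((-0.8820·111.32)² + (0.6527·102.06)²) = √(9640.144984 + 4437.499870) = 118.6493 km
W4: √((-0.5544·111.32)² + (-0.3655·102.06)²) = √(3808.840957 + 1391.508587) = 72.1134 km
W5: √((-0.9039·111.32)² + (-0.8416·102.06)²) = √(10124.816668 + 7377.727013) = 132.2972 km
W6: √((0.6613·111.32)² + (-0.7294·102.06)²) = √(5419.303089 + 5541.695335) = 104.6948 km
W7: √((0.0868·111.32)² + (0.6308·102.06)²) = √(93.365375 + 4144.713325) = 65.1005 km
W8: √((0.0131·111.32)² + (0.2142·102.06)²) = √(2.126616 + 477.914339) = 21.9098 km
W9: √((0.0352·111.32)² + (-0.6502·102.06)²) = √(15.354360 + 4403.571561) = 66.4750 km
W10: √((0.0127·111.32)² + (-0.1296·102.06)²) = √(1.998729 + 174.952894) = 13.3023 km
W11: √((0.7523·111.32)² + (0.0501·102.06)²) = √(7013.398546 + 26.144876) = 83.9020 km
W12: √((0.5952·111.32)² + (-0.2639·102.06)²) = √(4390.078039 + 725.420640) = 71.5227 km
W13: √((-0.7317·111.32)² + (0.3842·102.06)²) = √(6634.565796 + 1537.537968) = 90.3997 km
W14: √((0.4222·111.32)² + (-0.4704·102.06)²) = √(2208.934576 + 2304.866385) = 67.1848 km
Threshold 10.5 km: none within range.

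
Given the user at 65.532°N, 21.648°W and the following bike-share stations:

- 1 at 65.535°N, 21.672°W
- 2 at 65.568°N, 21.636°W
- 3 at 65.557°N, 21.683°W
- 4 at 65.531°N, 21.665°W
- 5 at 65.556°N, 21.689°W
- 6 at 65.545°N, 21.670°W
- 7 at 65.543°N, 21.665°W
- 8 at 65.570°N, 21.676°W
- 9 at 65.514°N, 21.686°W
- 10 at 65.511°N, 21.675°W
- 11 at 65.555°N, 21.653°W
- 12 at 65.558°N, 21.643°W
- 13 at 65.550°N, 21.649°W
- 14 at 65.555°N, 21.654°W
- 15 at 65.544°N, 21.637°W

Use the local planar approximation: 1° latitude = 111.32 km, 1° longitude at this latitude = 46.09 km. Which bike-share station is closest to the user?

4

Distances from 65.532°N, 21.648°W:
1: √((0.003·111.32)² + (-0.024·46.09)²) = √(0.11153 + 1.22359) = 1.155 km
2: √((0.036·111.32)² + (0.012·46.09)²) = √(16.06022 + 0.30590) = 4.046 km
3: √((0.025·111.32)² + (-0.035·46.09)²) = √(7.74509 + 2.60225) = 3.217 km
4: √((-0.001·111.32)² + (-0.017·46.09)²) = √(0.01239 + 0.61392) = 0.791 km
5: √((0.024·111.32)² + (-0.041·46.09)²) = √(7.13787 + 3.57093) = 3.272 km
6: √((0.013·111.32)² + (-0.022·46.09)²) = √(2.09427 + 1.02816) = 1.767 km
7: √((0.011·111.32)² + (-0.017·46.09)²) = √(1.49945 + 0.61392) = 1.454 km
8: √((0.038·111.32)² + (-0.028·46.09)²) = √(17.89425 + 1.66544) = 4.423 km
9: √((-0.018·111.32)² + (-0.038·46.09)²) = √(4.01505 + 3.06747) = 2.661 km
10: √((-0.021·111.32)² + (-0.027·46.09)²) = √(5.46493 + 1.54861) = 2.648 km
11: √((0.023·111.32)² + (-0.005·46.09)²) = √(6.55544 + 0.05311) = 2.571 km
12: √((0.026·111.32)² + (0.005·46.09)²) = √(8.37709 + 0.05311) = 2.903 km
13: √((0.018·111.32)² + (-0.001·46.09)²) = √(4.01505 + 0.00212) = 2.004 km
14: √((0.023·111.32)² + (-0.006·46.09)²) = √(6.55544 + 0.07647) = 2.575 km
15: √((0.012·111.32)² + (0.011·46.09)²) = √(1.78447 + 0.25704) = 1.429 km
Minimum: 4 at 0.791 km.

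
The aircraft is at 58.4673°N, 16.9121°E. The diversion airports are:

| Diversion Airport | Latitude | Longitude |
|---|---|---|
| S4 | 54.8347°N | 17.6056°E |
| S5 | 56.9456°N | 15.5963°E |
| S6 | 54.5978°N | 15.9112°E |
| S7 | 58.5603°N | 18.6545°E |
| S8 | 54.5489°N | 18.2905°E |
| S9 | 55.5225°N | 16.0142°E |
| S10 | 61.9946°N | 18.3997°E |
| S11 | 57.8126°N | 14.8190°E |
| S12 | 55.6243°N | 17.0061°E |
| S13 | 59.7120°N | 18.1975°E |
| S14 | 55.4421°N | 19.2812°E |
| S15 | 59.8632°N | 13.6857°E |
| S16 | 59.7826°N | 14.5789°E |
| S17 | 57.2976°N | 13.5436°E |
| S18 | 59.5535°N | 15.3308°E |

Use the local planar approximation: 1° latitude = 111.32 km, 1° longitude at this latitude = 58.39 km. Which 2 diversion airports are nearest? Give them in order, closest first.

S7, S11

Distances from 58.4673°N, 16.9121°E:
S4: √((-3.6326·111.32)² + (0.6935·58.39)²) = √(163524.019041 + 1639.720708) = 406.4034 km
S5: √((-1.5217·111.32)² + (-1.3158·58.39)²) = √(28694.884206 + 5902.781597) = 186.0045 km
S6: √((-3.8695·111.32)² + (-1.0009·58.39)²) = √(185547.923018 + 3415.531767) = 434.6993 km
S7: √((0.0930·111.32)² + (1.7424·58.39)²) = √(107.179640 + 10350.770403) = 102.2641 km
S8: √((-3.9184·111.32)² + (1.3784·58.39)²) = √(190267.201665 + 6477.799168) = 443.5595 km
S9: √((-2.9448·111.32)² + (-0.8979·58.39)²) = √(107462.763391 + 2748.735134) = 331.9812 km
S10: √((3.5273·111.32)² + (1.4876·58.39)²) = √(154181.118552 + 7544.827067) = 402.1516 km
S11: √((-0.6547·111.32)² + (-2.0931·58.39)²) = √(5311.669896 + 14936.777299) = 142.2970 km
S12: √((-2.8430·111.32)² + (0.0940·58.39)²) = √(100161.337377 + 30.125389) = 316.5304 km
S13: √((1.2447·111.32)² + (1.2854·58.39)²) = √(19198.874708 + 5633.178871) = 157.5819 km
S14: √((-3.0252·111.32)² + (2.3691·58.39)²) = √(113410.843037 + 19135.672781) = 364.0694 km
S15: √((1.3959·111.32)² + (-3.2264·58.39)²) = √(24146.545621 + 35490.602203) = 244.2072 km
S16: √((1.3153·111.32)² + (-2.3332·58.39)²) = √(21438.580957 + 18560.124539) = 199.9968 km
S17: √((-1.1697·111.32)² + (-3.3685·58.39)²) = √(16954.905563 + 38685.663857) = 235.8825 km
S18: √((1.0862·111.32)² + (-1.5813·58.39)²) = √(14620.626820 + 8525.217983) = 152.1376 km
Sorted: S7 (102.2641 km) < S11 (142.2970 km) < S18 (152.1376 km) < S13 (157.5819 km) < …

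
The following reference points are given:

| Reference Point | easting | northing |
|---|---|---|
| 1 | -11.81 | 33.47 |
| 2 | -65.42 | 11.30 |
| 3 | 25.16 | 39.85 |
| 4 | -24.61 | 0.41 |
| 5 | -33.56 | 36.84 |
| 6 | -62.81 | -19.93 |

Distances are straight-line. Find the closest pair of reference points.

1 and 5

Pairwise distances:
1–2: 58.01
1–3: 37.52
1–4: 35.45
1–5: 22.01
1–6: 73.84
2–3: 94.97
2–4: 42.24
2–5: 40.83
2–6: 31.34
3–4: 63.50
3–5: 58.80
3–6: 106.36
4–5: 37.51
4–6: 43.28
5–6: 63.86
Closest pair: 1–5 at 22.01.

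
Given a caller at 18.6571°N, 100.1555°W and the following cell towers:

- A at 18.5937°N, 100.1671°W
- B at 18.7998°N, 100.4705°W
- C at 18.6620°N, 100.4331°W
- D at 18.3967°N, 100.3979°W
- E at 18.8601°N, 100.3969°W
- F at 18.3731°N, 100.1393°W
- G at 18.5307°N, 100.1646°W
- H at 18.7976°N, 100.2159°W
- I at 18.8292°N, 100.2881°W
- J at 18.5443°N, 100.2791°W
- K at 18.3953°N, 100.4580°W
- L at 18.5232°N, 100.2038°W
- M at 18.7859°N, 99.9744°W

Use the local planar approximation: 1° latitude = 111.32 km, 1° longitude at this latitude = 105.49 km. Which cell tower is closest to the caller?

A

Distances from 18.6571°N, 100.1555°W:
A: 7.1630 km
B: 36.8312 km
C: 29.2891 km
D: 38.6543 km
E: 34.0463 km
F: 31.6610 km
G: 14.1036 km
H: 16.8885 km
I: 23.7213 km
J: 18.1019 km
K: 43.2162 km
L: 15.7525 km
M: 23.8862 km
Minimum: A at 7.1630 km.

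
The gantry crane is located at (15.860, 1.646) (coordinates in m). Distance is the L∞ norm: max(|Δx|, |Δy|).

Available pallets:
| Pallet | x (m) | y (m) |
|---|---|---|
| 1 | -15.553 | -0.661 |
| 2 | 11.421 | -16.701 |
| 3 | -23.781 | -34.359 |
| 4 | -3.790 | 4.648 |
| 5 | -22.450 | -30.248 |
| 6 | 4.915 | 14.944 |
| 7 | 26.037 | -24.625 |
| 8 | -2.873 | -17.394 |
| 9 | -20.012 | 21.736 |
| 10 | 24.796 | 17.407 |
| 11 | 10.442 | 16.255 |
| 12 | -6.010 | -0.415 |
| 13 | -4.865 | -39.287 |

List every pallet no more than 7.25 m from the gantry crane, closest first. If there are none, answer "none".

none

Distances from (15.860, 1.646):
1: max(|-31.413|, |-2.307|) = 31.413 m
2: max(|-4.439|, |-18.347|) = 18.347 m
3: max(|-39.641|, |-36.005|) = 39.641 m
4: max(|-19.650|, |3.002|) = 19.650 m
5: max(|-38.310|, |-31.894|) = 38.310 m
6: max(|-10.945|, |13.298|) = 13.298 m
7: max(|10.177|, |-26.271|) = 26.271 m
8: max(|-18.733|, |-19.040|) = 19.040 m
9: max(|-35.872|, |20.090|) = 35.872 m
10: max(|8.936|, |15.761|) = 15.761 m
11: max(|-5.418|, |14.609|) = 14.609 m
12: max(|-21.870|, |-2.061|) = 21.870 m
13: max(|-20.725|, |-40.933|) = 40.933 m
Threshold 7.25 m: none within range.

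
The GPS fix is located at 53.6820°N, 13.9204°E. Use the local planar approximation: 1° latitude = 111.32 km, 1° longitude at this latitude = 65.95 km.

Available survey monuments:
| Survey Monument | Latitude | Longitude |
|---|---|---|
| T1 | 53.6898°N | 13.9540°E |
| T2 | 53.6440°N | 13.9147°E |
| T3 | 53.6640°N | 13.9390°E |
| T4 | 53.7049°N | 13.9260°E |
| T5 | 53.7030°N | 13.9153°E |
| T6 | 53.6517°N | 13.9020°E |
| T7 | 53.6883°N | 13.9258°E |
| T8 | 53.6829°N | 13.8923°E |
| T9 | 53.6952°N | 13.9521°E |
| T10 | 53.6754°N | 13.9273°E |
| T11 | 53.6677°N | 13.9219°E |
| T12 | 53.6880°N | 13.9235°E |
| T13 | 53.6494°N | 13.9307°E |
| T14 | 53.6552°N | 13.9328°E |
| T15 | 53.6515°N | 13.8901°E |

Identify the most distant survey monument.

Distances from 53.6820°N, 13.9204°E:
T1: √((0.0078·111.32)² + (0.0336·65.95)²) = √(0.753938 + 4.910301) = 2.3800 km
T2: √((-0.0380·111.32)² + (-0.0057·65.95)²) = √(17.894254 + 0.141312) = 4.2468 km
T3: √((-0.0180·111.32)² + (0.0186·65.95)²) = √(4.015054 + 1.504719) = 2.3494 km
T4: √((0.0229·111.32)² + (0.0056·65.95)²) = √(6.498563 + 0.136397) = 2.5758 km
T5: √((0.0210·111.32)² + (-0.0051·65.95)²) = √(5.464935 + 0.113128) = 2.3618 km
T6: √((-0.0303·111.32)² + (-0.0184·65.95)²) = √(11.377102 + 1.472534) = 3.5846 km
T7: √((0.0063·111.32)² + (0.0054·65.95)²) = √(0.491844 + 0.126829) = 0.7866 km
T8: √((0.0009·111.32)² + (-0.0281·65.95)²) = √(0.010038 + 3.434332) = 1.8559 km
T9: √((0.0132·111.32)² + (0.0317·65.95)²) = √(2.159207 + 4.370671) = 2.5554 km
T10: √((-0.0066·111.32)² + (0.0069·65.95)²) = √(0.539802 + 0.207075) = 0.8642 km
T11: √((-0.0143·111.32)² + (0.0015·65.95)²) = √(2.534069 + 0.009786) = 1.5949 km
T12: √((0.0060·111.32)² + (0.0031·65.95)²) = √(0.446117 + 0.041798) = 0.6985 km
T13: √((-0.0326·111.32)² + (0.0103·65.95)²) = √(13.169873 + 0.461428) = 3.6921 km
T14: √((-0.0268·111.32)² + (0.0124·65.95)²) = √(8.900532 + 0.668764) = 3.0934 km
T15: √((-0.0305·111.32)² + (-0.0303·65.95)²) = √(11.527790 + 3.993143) = 3.9397 km
Maximum: T2 at 4.2468 km.

T2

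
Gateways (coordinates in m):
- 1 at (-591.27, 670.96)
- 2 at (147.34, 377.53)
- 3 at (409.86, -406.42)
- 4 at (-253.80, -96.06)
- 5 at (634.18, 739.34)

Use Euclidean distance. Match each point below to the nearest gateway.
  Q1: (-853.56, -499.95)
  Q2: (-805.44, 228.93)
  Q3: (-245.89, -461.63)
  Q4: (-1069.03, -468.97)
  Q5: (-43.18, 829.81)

Q1→4; Q2→1; Q3→4; Q4→4; Q5→2

Q1 at (-853.56, -499.95):
  1: 1199.93 m
  2: 1331.08 m
  3: 1266.88 m
  4: 723.08 m
  5: 1936.29 m
  → nearest: 4 (723.08 m)
Q2 at (-805.44, 228.93):
  1: 491.18 m
  2: 964.30 m
  3: 1371.36 m
  4: 640.25 m
  5: 1527.42 m
  → nearest: 1 (491.18 m)
Q3 at (-245.89, -461.63):
  1: 1184.08 m
  2: 926.73 m
  3: 658.07 m
  4: 365.66 m
  5: 1488.91 m
  → nearest: 4 (365.66 m)
Q4 at (-1069.03, -468.97):
  1: 1236.00 m
  2: 1481.93 m
  3: 1480.21 m
  4: 896.47 m
  5: 2088.29 m
  → nearest: 4 (896.47 m)
Q5 at (-43.18, 829.81):
  1: 570.65 m
  2: 490.77 m
  3: 1316.63 m
  4: 949.52 m
  5: 683.37 m
  → nearest: 2 (490.77 m)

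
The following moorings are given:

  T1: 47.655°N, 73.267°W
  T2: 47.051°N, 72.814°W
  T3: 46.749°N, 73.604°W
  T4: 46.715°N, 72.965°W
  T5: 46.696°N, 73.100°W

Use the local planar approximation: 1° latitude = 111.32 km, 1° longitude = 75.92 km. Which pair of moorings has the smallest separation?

Pairwise distances:
T1–T2: 75.522 km
T1–T3: 104.051 km
T1–T4: 107.123 km
T1–T5: 107.506 km
T2–T3: 68.756 km
T2–T4: 39.121 km
T2–T5: 45.091 km
T3–T4: 48.660 km
T3–T5: 38.716 km
T4–T5: 10.465 km
Closest pair: T4–T5 at 10.465 km.

T4 and T5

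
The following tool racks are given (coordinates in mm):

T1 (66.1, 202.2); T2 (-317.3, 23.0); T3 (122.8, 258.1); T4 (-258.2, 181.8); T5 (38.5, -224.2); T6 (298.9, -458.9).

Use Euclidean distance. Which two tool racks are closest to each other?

T1 and T3

Pairwise distances:
T1–T2: 423.2 mm
T1–T3: 79.6 mm
T1–T4: 324.9 mm
T1–T5: 427.3 mm
T1–T6: 700.9 mm
T2–T3: 499.0 mm
T2–T4: 169.4 mm
T2–T5: 433.2 mm
T2–T6: 782.3 mm
T3–T4: 388.6 mm
T3–T5: 489.6 mm
T3–T6: 738.3 mm
T4–T5: 502.9 mm
T4–T6: 849.0 mm
T5–T6: 350.6 mm
Closest pair: T1–T3 at 79.6 mm.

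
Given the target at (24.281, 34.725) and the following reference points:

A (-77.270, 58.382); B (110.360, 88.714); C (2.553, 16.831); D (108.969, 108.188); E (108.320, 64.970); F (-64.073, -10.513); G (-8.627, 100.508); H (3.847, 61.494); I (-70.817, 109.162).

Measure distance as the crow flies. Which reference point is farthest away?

I

Distances from (24.281, 34.725):
A: 104.270
B: 101.609
C: 28.148
D: 112.111
E: 89.316
F: 99.262
G: 73.555
H: 33.677
I: 120.766
Maximum: I at 120.766.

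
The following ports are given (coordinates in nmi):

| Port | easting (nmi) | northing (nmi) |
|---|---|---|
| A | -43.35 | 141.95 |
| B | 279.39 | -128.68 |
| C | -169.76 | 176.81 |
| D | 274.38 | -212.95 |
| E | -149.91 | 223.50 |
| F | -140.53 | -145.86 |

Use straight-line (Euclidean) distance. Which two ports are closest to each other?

Pairwise distances:
C–E: √((19.85)² + (46.69)²) = √(394.0225 + 2179.9561) = 50.73 nmi
B–D: √((-5.01)² + (-84.27)²) = √(25.1001 + 7101.4329) = 84.42 nmi
A–C: √((-126.41)² + (34.86)²) = √(15979.4881 + 1215.2196) = 131.13 nmi
A–E: √((-106.56)² + (81.55)²) = √(11355.0336 + 6650.4025) = 134.18 nmi
A–F: √((-97.18)² + (-287.81)²) = √(9443.9524 + 82834.5961) = 303.77 nmi
C–F: √((29.23)² + (-322.67)²) = √(854.3929 + 104115.9289) = 323.99 nmi
E–F: √((9.38)² + (-369.36)²) = √(87.9844 + 136426.8096) = 369.48 nmi
B–F: √((-419.92)² + (-17.18)²) = √(176332.8064 + 295.1524) = 420.27 nmi
D–F: √((-414.91)² + (67.09)²) = √(172150.3081 + 4501.0681) = 420.30 nmi
A–B: √((322.74)² + (-270.63)²) = √(104161.1076 + 73240.5969) = 421.19 nmi
A–D: √((317.73)² + (-354.90)²) = √(100952.3529 + 125954.0100) = 476.35 nmi
B–C: √((-449.15)² + (305.49)²) = √(201735.7225 + 93324.1401) = 543.19 nmi
B–E: √((-429.30)² + (352.18)²) = √(184298.4900 + 124030.7524) = 555.27 nmi
C–D: √((444.14)² + (-389.76)²) = √(197260.3396 + 151912.8576) = 590.91 nmi
D–E: √((-424.29)² + (436.45)²) = √(180022.0041 + 190488.6025) = 608.70 nmi
Closest pair: C–E at 50.73 nmi.

C and E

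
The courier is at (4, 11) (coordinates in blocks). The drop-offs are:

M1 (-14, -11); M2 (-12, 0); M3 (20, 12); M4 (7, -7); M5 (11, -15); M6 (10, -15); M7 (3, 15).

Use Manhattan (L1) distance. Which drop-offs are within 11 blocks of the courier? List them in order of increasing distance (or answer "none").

Distances from (4, 11):
M1: 40 blocks
M2: 27 blocks
M3: 17 blocks
M4: 21 blocks
M5: 33 blocks
M6: 32 blocks
M7: 5 blocks
Threshold 11 blocks: M7 (5 blocks) is within range.

M7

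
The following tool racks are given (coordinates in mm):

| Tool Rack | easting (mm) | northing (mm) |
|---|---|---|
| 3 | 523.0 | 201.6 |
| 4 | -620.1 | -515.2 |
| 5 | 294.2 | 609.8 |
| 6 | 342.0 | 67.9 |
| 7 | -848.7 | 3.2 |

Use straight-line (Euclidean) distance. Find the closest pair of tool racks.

3 and 6

Pairwise distances:
3–4: 1349.3 mm
3–5: 467.9 mm
3–6: 225.0 mm
3–7: 1386.0 mm
4–5: 1449.7 mm
4–6: 1125.0 mm
4–7: 566.6 mm
5–6: 544.0 mm
5–7: 1293.9 mm
6–7: 1192.5 mm
Closest pair: 3–6 at 225.0 mm.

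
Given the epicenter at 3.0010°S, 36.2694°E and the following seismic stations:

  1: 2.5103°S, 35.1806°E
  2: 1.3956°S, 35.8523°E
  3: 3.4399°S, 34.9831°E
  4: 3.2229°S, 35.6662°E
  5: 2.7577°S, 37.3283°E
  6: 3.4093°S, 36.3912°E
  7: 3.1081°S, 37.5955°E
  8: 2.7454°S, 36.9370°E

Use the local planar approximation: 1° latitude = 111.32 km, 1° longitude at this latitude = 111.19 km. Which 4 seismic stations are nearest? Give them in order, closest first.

6, 4, 8, 5

Distances from 3.0010°S, 36.2694°E:
1: 132.8167 km
2: 184.6327 km
3: 151.1387 km
4: 71.4741 km
5: 120.8141 km
6: 47.4267 km
7: 147.9303 km
8: 79.4969 km
Sorted: 6 (47.4267 km) < 4 (71.4741 km) < 8 (79.4969 km) < 5 (120.8141 km) < 1 (132.8167 km) < 7 (147.9303 km) < …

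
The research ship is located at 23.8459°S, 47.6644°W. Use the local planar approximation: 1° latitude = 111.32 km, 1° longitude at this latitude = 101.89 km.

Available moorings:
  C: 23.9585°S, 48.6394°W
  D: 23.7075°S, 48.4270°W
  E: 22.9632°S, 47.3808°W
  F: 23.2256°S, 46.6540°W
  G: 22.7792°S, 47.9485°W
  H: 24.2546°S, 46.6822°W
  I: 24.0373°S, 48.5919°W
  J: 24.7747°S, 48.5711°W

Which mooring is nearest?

D

Distances from 23.8459°S, 47.6644°W:
C: √((-0.1126·111.32)² + (-0.9750·101.89)²) = √(157.116999 + 9868.981978) = 100.1304 km
D: √((0.1384·111.32)² + (-0.7626·101.89)²) = √(237.366035 + 6037.494197) = 79.2140 km
E: √((0.8827·111.32)² + (0.2836·101.89)²) = √(9655.452874 + 834.979047) = 102.4228 km
F: √((0.6203·111.32)² + (1.0104·101.89)²) = √(4768.150531 + 10598.631671) = 123.9628 km
G: √((1.0667·111.32)² + (-0.2841·101.89)²) = √(14100.385475 + 837.925856) = 122.2224 km
H: √((-0.4087·111.32)² + (0.9822·101.89)²) = √(2069.930056 + 10015.277431) = 109.9327 km
I: √((-0.1914·111.32)² + (-0.9275·101.89)²) = √(453.973249 + 8930.812284) = 96.8751 km
J: √((-0.9288·111.32)² + (-0.9067·101.89)²) = √(10690.322545 + 8534.741189) = 138.6545 km
Minimum: D at 79.2140 km.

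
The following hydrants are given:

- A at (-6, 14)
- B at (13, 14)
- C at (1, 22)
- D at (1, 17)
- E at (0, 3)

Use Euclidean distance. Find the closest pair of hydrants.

Pairwise distances:
C–D: 5.00
A–D: 7.62
A–C: 10.63
B–D: 12.37
A–E: 12.53
D–E: 14.04
B–C: 14.42
B–E: 17.03
A–B: 19.00
C–E: 19.03
Closest pair: C–D at 5.00.

C and D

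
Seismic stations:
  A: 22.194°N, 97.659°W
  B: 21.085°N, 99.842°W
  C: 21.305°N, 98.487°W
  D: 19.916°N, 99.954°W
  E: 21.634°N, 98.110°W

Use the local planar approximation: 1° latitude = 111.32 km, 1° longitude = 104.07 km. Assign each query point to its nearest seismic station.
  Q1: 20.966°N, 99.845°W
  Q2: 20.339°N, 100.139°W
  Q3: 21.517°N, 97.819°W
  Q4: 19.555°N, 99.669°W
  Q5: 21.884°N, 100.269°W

Q1 at 20.966°N, 99.845°W:
  A: √((1.228·111.32)² + (2.186·104.07)²) = √(18687.15246 + 51754.89411) = 265.409 km
  B: √((0.119·111.32)² + (0.003·104.07)²) = √(175.48513 + 0.09748) = 13.251 km
  C: √((0.339·111.32)² + (1.358·104.07)²) = √(1424.11740 + 19973.33789) = 146.279 km
  D: √((-1.050·111.32)² + (-0.109·104.07)²) = √(13662.33700 + 128.67794) = 117.435 km
  E: √((0.668·111.32)² + (1.735·104.07)²) = √(5529.67135 + 32602.43723) = 195.274 km
  → nearest: B (13.251 km)
Q2 at 20.339°N, 100.139°W:
  A: √((1.855·111.32)² + (2.480·104.07)²) = √(42641.67180 + 66612.30636) = 330.536 km
  B: √((0.746·111.32)² + (0.297·104.07)²) = √(6896.42552 + 955.35330) = 88.610 km
  C: √((0.966·111.32)² + (1.652·104.07)²) = √(11563.80203 + 29557.73799) = 202.784 km
  D: √((-0.423·111.32)² + (0.185·104.07)²) = √(2217.31365 + 370.67608) = 50.872 km
  E: √((1.295·111.32)² + (2.029·104.07)²) = √(20781.93261 + 44587.71363) = 255.675 km
  → nearest: D (50.872 km)
Q3 at 21.517°N, 97.819°W:
  A: √((0.677·111.32)² + (0.160·104.07)²) = √(5679.67823 + 277.26246) = 77.181 km
  B: √((-0.432·111.32)² + (-2.023·104.07)²) = √(2312.67118 + 44324.40094) = 215.956 km
  C: √((-0.212·111.32)² + (-0.668·104.07)²) = √(556.95245 + 4832.85799) = 73.415 km
  D: √((-1.601·111.32)² + (-2.135·104.07)²) = √(31763.55179 + 49368.15169) = 284.836 km
  E: √((0.117·111.32)² + (-0.291·104.07)²) = √(169.63604 + 917.14307) = 32.966 km
  → nearest: E (32.966 km)
Q4 at 19.555°N, 99.669°W:
  A: √((2.639·111.32)² + (2.010·104.07)²) = √(86302.85755 + 43756.56525) = 360.638 km
  B: √((1.530·111.32)² + (-0.173·104.07)²) = √(29008.76614 + 324.14798) = 171.269 km
  C: √((1.750·111.32)² + (1.182·104.07)²) = √(37950.93610 + 15131.64216) = 230.397 km
  D: √((0.361·111.32)² + (-0.285·104.07)²) = √(1614.95639 + 879.71263) = 49.947 km
  E: √((2.079·111.32)² + (1.559·104.07)²) = √(53561.82596 + 26323.48221) = 282.640 km
  → nearest: D (49.947 km)
Q5 at 21.884°N, 100.269°W:
  A: √((0.310·111.32)² + (2.610·104.07)²) = √(1190.88488 + 73778.89116) = 273.806 km
  B: √((-0.799·111.32)² + (0.427·104.07)²) = √(7911.15610 + 1974.72607) = 99.428 km
  C: √((-0.579·111.32)² + (1.782·104.07)²) = √(4154.35421 + 34392.71877) = 196.334 km
  D: √((-1.968·111.32)² + (0.315·104.07)²) = √(47995.06493 + 1074.66280) = 221.517 km
  E: √((-0.250·111.32)² + (2.159·104.07)²) = √(774.50890 + 50484.30639) = 226.404 km
  → nearest: B (99.428 km)

Q1→B; Q2→D; Q3→E; Q4→D; Q5→B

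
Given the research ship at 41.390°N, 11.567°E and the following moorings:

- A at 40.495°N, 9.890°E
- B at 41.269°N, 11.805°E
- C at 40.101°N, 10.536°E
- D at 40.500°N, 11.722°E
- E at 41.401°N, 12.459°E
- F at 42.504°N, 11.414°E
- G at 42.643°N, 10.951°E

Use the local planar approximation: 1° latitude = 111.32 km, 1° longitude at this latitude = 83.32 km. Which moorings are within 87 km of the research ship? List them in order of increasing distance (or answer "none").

Distances from 41.390°N, 11.567°E:
A: 171.611 km
B: 23.972 km
C: 167.240 km
D: 99.913 km
E: 74.332 km
F: 124.664 km
G: 148.627 km
Threshold 87 km: B (23.972 km), E (74.332 km) are within range.

B, E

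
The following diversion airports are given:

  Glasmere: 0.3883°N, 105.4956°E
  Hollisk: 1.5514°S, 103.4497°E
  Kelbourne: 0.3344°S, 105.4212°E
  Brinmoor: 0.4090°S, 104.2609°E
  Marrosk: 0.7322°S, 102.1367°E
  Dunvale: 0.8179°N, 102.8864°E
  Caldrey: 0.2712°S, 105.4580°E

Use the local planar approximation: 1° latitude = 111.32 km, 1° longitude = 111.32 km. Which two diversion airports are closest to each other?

Pairwise distances:
Glasmere–Hollisk: √((-1.9397·111.32)² + (-2.0459·111.32)²) = √(46624.643798 + 51869.874834) = 313.8384 km
Glasmere–Kelbourne: √((-0.7227·111.32)² + (-0.0744·111.32)²) = √(6472.357609 + 68.594969) = 80.8762 km
Glasmere–Brinmoor: √((-0.7973·111.32)² + (-1.2347·111.32)²) = √(7877.527420 + 18891.623930) = 163.6128 km
Glasmere–Marrosk: √((-1.1205·111.32)² + (-3.3589·111.32)²) = √(15558.585724 + 139810.743117) = 394.1692 km
Glasmere–Dunvale: √((0.4296·111.32)² + (-2.6092·111.32)²) = √(2287.046216 + 84364.771587) = 294.3668 km
Glasmere–Caldrey: √((-0.6595·111.32)² + (-0.0376·111.32)²) = √(5389.841513 + 17.519515) = 73.5348 km
Hollisk–Kelbourne: √((1.2170·111.32)² + (1.9715·111.32)²) = √(18353.865795 + 48165.930884) = 257.9143 km
Hollisk–Brinmoor: √((1.1424·111.32)² + (0.8112·111.32)²) = √(16172.709445 + 8154.592798) = 155.9721 km
Hollisk–Marrosk: √((0.8192·111.32)² + (-1.3130·111.32)²) = √(8316.225990 + 21363.669341) = 172.2785 km
Hollisk–Dunvale: √((2.3693·111.32)² + (-0.5633·111.32)²) = √(69564.313590 + 3932.112165) = 271.1022 km
Hollisk–Caldrey: √((1.2802·111.32)² + (2.0083·111.32)²) = √(20309.631381 + 49980.842422) = 265.1235 km
Kelbourne–Brinmoor: √((-0.0746·111.32)² + (-1.1603·111.32)²) = √(68.964255 + 16683.492860) = 129.4313 km
Kelbourne–Marrosk: √((-0.3978·111.32)² + (-3.2845·111.32)²) = √(1960.992591 + 133685.691781) = 368.3024 km
Kelbourne–Dunvale: √((1.1523·111.32)² + (-2.5348·111.32)²) = √(16454.228312 + 79622.130158) = 309.9619 km
Kelbourne–Caldrey: √((0.0632·111.32)² + (0.0368·111.32)²) = √(49.497191 + 16.781935) = 8.1412 km
Brinmoor–Marrosk: √((-0.3232·111.32)² + (-2.1242·111.32)²) = √(1294.461385 + 55916.142672) = 239.1874 km
Brinmoor–Dunvale: √((1.2269·111.32)² + (-1.3745·111.32)²) = √(18653.688848 + 23411.858127) = 205.0989 km
Brinmoor–Caldrey: √((0.1378·111.32)² + (1.1971·111.32)²) = √(235.312409 + 17758.539963) = 134.1412 km
Marrosk–Dunvale: √((1.5501·111.32)² + (0.7497·111.32)²) = √(29775.963804 + 6965.004751) = 191.6793 km
Marrosk–Caldrey: √((0.4610·111.32)² + (3.3213·111.32)²) = √(2633.590495 + 136698.140306) = 373.2717 km
Dunvale–Caldrey: √((-1.0891·111.32)² + (2.5716·111.32)²) = √(14698.801040 + 81950.806041) = 310.8852 km
Closest pair: Kelbourne–Caldrey at 8.1412 km.

Kelbourne and Caldrey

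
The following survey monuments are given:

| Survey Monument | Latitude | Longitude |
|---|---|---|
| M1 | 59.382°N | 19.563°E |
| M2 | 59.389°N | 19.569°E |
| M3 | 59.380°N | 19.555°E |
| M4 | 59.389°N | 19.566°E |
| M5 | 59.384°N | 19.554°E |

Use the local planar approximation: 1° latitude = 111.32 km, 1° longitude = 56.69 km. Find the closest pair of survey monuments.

M2 and M4

Pairwise distances:
M2–M4: 0.170 km
M3–M5: 0.449 km
M1–M3: 0.505 km
M1–M5: 0.557 km
M1–M4: 0.798 km
M1–M2: 0.850 km
M4–M5: 0.879 km
M2–M5: 1.016 km
M3–M4: 1.180 km
M2–M3: 1.278 km
Closest pair: M2–M4 at 0.170 km.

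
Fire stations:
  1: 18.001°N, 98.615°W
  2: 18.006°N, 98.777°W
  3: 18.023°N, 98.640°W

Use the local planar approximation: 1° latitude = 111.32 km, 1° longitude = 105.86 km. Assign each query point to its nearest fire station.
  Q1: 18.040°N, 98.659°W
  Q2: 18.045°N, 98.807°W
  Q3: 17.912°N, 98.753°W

Q1 at 18.040°N, 98.659°W:
  1: 6.367 km
  2: 13.052 km
  3: 2.762 km
  → nearest: 3 (2.762 km)
Q2 at 18.045°N, 98.807°W:
  1: 20.907 km
  2: 5.379 km
  3: 17.847 km
  → nearest: 2 (5.379 km)
Q3 at 17.912°N, 98.753°W:
  1: 17.651 km
  2: 10.768 km
  3: 17.198 km
  → nearest: 2 (10.768 km)

Q1→3; Q2→2; Q3→2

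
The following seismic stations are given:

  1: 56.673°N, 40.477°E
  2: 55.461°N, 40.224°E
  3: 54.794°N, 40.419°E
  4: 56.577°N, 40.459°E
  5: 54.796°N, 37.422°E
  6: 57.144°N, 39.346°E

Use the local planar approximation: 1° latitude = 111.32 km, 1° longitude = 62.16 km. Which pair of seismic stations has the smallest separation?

Pairwise distances:
1–2: 135.833 km
1–3: 209.201 km
1–4: 10.745 km
1–5: 282.348 km
1–6: 87.702 km
2–3: 75.233 km
2–4: 125.089 km
2–5: 189.251 km
2–6: 195.139 km
3–4: 198.499 km
3–5: 186.294 km
3–6: 269.971 km
4–5: 273.761 km
4–6: 93.650 km
5–6: 287.441 km
Closest pair: 1–4 at 10.745 km.

1 and 4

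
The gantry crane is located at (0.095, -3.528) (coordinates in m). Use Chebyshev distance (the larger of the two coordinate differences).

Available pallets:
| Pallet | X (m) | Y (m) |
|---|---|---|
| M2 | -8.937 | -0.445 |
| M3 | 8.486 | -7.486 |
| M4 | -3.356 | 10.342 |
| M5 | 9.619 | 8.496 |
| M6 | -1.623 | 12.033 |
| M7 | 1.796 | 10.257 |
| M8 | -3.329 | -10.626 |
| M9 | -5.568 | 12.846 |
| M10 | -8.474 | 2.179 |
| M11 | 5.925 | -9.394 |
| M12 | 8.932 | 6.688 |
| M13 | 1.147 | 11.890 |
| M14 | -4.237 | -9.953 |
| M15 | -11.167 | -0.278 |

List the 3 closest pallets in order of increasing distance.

Distances from (0.095, -3.528):
M2: 9.032 m
M3: 8.391 m
M4: 13.870 m
M5: 12.024 m
M6: 15.561 m
M7: 13.785 m
M8: 7.098 m
M9: 16.374 m
M10: 8.569 m
M11: 5.866 m
M12: 10.216 m
M13: 15.418 m
M14: 6.425 m
M15: 11.262 m
Sorted: M11 (5.866 m) < M14 (6.425 m) < M8 (7.098 m) < M3 (8.391 m) < M10 (8.569 m) < …

M11, M14, M8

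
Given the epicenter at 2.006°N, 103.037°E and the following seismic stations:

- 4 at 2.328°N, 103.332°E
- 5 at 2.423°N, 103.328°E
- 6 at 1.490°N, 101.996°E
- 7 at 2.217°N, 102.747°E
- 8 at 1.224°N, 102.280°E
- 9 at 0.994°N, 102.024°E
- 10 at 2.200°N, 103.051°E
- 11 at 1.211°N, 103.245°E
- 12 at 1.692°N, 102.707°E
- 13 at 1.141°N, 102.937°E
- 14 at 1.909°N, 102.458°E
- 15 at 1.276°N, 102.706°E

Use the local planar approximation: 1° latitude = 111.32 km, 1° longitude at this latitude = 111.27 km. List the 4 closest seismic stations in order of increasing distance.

Distances from 2.006°N, 103.037°E:
4: 48.604 km
5: 56.598 km
6: 129.293 km
7: 39.912 km
8: 121.132 km
9: 159.362 km
10: 21.652 km
11: 91.476 km
12: 50.696 km
13: 96.933 km
14: 65.324 km
15: 89.220 km
Sorted: 10 (21.652 km) < 7 (39.912 km) < 4 (48.604 km) < 12 (50.696 km) < 5 (56.598 km) < 14 (65.324 km) < …

10, 7, 4, 12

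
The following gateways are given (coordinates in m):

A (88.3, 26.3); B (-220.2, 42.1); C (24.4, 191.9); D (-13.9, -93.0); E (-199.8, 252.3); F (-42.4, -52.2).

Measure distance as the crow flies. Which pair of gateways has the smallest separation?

D and F

Pairwise distances:
A–B: √((-308.5)² + (15.8)²) = √(95172.250 + 249.640) = 308.9 m
A–C: √((-63.9)² + (165.6)²) = √(4083.210 + 27423.360) = 177.5 m
A–D: √((-102.2)² + (-119.3)²) = √(10444.840 + 14232.490) = 157.1 m
A–E: √((-288.1)² + (226.0)²) = √(83001.610 + 51076.000) = 366.2 m
A–F: √((-130.7)² + (-78.5)²) = √(17082.490 + 6162.250) = 152.5 m
B–C: √((244.6)² + (149.8)²) = √(59829.160 + 22440.040) = 286.8 m
B–D: √((206.3)² + (-135.1)²) = √(42559.690 + 18252.010) = 246.6 m
B–E: √((20.4)² + (210.2)²) = √(416.160 + 44184.040) = 211.2 m
B–F: √((177.8)² + (-94.3)²) = √(31612.840 + 8892.490) = 201.3 m
C–D: √((-38.3)² + (-284.9)²) = √(1466.890 + 81168.010) = 287.5 m
C–E: √((-224.2)² + (60.4)²) = √(50265.640 + 3648.160) = 232.2 m
C–F: √((-66.8)² + (-244.1)²) = √(4462.240 + 59584.810) = 253.1 m
D–E: √((-185.9)² + (345.3)²) = √(34558.810 + 119232.090) = 392.2 m
D–F: √((-28.5)² + (40.8)²) = √(812.250 + 1664.640) = 49.8 m
E–F: √((157.4)² + (-304.5)²) = √(24774.760 + 92720.250) = 342.8 m
Closest pair: D–F at 49.8 m.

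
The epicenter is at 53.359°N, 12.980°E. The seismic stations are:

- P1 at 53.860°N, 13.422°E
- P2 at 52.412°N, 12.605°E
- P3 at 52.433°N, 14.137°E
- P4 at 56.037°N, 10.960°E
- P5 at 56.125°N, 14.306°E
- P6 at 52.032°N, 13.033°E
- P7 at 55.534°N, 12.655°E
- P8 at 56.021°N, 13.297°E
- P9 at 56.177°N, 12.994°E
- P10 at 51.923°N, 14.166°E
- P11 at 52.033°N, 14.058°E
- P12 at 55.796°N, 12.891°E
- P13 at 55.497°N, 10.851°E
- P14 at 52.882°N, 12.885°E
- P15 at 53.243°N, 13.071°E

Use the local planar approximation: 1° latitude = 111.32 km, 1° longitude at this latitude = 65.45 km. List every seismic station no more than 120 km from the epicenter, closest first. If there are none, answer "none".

P15, P14, P1, P2

Distances from 53.359°N, 12.980°E:
P1: 62.828 km
P2: 108.239 km
P3: 127.908 km
P4: 326.116 km
P5: 319.908 km
P6: 147.762 km
P7: 243.054 km
P8: 297.059 km
P9: 313.701 km
P10: 177.705 km
P11: 163.606 km
P12: 271.349 km
P13: 275.793 km
P14: 53.462 km
P15: 14.220 km
Threshold 120 km: P15 (14.220 km), P14 (53.462 km), P1 (62.828 km), P2 (108.239 km) are within range.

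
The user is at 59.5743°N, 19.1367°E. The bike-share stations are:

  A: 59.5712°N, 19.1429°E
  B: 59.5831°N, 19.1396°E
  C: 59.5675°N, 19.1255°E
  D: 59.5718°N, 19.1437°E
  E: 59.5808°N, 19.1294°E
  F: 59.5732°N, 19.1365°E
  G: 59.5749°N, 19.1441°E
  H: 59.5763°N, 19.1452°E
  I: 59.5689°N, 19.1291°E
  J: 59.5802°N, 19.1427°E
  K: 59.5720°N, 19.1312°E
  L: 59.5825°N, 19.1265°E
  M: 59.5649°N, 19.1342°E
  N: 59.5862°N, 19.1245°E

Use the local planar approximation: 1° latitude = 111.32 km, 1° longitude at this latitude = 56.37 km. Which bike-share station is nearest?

F

Distances from 59.5743°N, 19.1367°E:
A: √((-0.0031·111.32)² + (0.0062·56.37)²) = √(0.119088 + 0.122146) = 0.4912 km
B: √((0.0088·111.32)² + (0.0029·56.37)²) = √(0.959648 + 0.026723) = 0.9932 km
C: √((-0.0068·111.32)² + (-0.0112·56.37)²) = √(0.573013 + 0.398595) = 0.9857 km
D: √((-0.0025·111.32)² + (0.0070·56.37)²) = √(0.077451 + 0.155701) = 0.4829 km
E: √((0.0065·111.32)² + (-0.0073·56.37)²) = √(0.523568 + 0.169333) = 0.8324 km
F: √((-0.0011·111.32)² + (-0.0002·56.37)²) = √(0.014994 + 0.000127) = 0.1230 km
G: √((0.0006·111.32)² + (0.0074·56.37)²) = √(0.004461 + 0.174004) = 0.4225 km
H: √((0.0020·111.32)² + (0.0085·56.37)²) = √(0.049569 + 0.229580) = 0.5283 km
I: √((-0.0054·111.32)² + (-0.0076·56.37)²) = √(0.361355 + 0.183537) = 0.7382 km
J: √((0.0059·111.32)² + (0.0060·56.37)²) = √(0.431370 + 0.114393) = 0.7388 km
K: √((-0.0023·111.32)² + (-0.0055·56.37)²) = √(0.065554 + 0.096122) = 0.4021 km
L: √((0.0082·111.32)² + (-0.0102·56.37)²) = √(0.833248 + 0.330595) = 1.0788 km
M: √((-0.0094·111.32)² + (-0.0025·56.37)²) = √(1.094970 + 0.019860) = 1.0559 km
N: √((0.0119·111.32)² + (-0.0122·56.37)²) = √(1.754851 + 0.472951) = 1.4926 km
Minimum: F at 0.1230 km.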